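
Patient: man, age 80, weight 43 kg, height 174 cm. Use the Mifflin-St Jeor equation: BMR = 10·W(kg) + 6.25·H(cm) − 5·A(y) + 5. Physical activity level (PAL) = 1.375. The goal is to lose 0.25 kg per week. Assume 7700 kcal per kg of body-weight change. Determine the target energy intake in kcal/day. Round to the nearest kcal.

1268 kcal/day

Mifflin-St Jeor (male): BMR = 10(43) + 6.25(174) − 5(80) + 5 = 430 + 1087.5 − 400 + 5 = 1122.5 kcal/day.
TEE = 1122.5 × 1.375 = 1543.4375 kcal/day.
Required daily deficit = 0.25 × 7700 ÷ 7 = 275 kcal/day.
Target intake = 1543.4375 − 275 = 1268.4375 kcal/day.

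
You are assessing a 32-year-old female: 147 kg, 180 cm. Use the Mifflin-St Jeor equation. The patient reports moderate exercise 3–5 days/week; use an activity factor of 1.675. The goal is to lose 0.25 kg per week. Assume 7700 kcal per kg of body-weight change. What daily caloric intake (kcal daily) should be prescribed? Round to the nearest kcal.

Mifflin-St Jeor (female): BMR = 10(147) + 6.25(180) − 5(32) − 161 = 1470 + 1125 − 160 − 161 = 2274 kcal/day.
TEE = 2274 × 1.675 = 3808.95 kcal/day.
Required daily deficit = 0.25 × 7700 ÷ 7 = 275 kcal/day.
Target intake = 3808.95 − 275 = 3533.95 kcal/day.

3534 kcal daily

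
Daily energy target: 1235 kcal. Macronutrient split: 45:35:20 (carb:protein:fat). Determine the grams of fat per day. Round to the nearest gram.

27 g/day

Fat energy = 20% × 1235 = 247 kcal.
At 9 kcal/g: 247 ÷ 9 = 27.4444 g.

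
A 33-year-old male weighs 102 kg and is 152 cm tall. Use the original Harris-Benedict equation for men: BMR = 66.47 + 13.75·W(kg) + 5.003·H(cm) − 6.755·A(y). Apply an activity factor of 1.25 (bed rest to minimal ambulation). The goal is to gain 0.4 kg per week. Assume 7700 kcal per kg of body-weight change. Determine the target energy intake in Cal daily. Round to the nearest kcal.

Harris-Benedict: BMR = 66.47 + 13.75(102) + 5.003(152) − 6.755(33) = 2006.511 kcal/day.
TEE = 2006.511 × 1.25 = 2508.1388 kcal/day.
Required daily surplus = 0.4 × 7700 ÷ 7 = 440 kcal/day.
Target intake = 2508.1388 + 440 = 2948.1388 kcal/day.

2948 Cal daily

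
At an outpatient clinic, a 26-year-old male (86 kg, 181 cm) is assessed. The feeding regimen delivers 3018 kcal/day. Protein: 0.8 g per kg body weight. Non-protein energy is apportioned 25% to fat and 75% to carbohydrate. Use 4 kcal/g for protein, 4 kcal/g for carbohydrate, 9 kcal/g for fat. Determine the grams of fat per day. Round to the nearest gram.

76 g/day

Protein = 0.8 × 86 = 68.8 g → 68.8 × 4 = 275.2 kcal.
Non-protein calories = 3018 − 275.2 = 2742.8 kcal.
Fat: 25% × 2742.8 = 685.7 kcal; carbohydrate: 2057.1 kcal.
Fat: 685.7 kcal ÷ 9 kcal/g = 76.1889 g.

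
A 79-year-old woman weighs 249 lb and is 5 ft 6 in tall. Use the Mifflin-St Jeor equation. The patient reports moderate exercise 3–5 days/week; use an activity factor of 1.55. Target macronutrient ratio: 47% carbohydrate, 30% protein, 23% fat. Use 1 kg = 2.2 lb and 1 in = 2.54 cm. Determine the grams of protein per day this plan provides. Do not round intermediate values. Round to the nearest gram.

Convert to metric: weight = 249 ÷ 2.2 = 113.1818 kg; height = (5×12 + 6) × 2.54 = 66 × 2.54 = 167.64 cm.
Mifflin-St Jeor (female): BMR = 10(113.1818) + 6.25(167.64) − 5(79) − 161 = 1131.8182 + 1047.75 − 395 − 161 = 1623.5682 kcal/day.
TEE = 1623.5682 × 1.55 = 2516.5307 kcal/day.
Protein energy = 30% × 2516.5307 = 754.9592 kcal.
Protein = 754.9592 ÷ 4 kcal/g = 188.7398 g.

189 g/day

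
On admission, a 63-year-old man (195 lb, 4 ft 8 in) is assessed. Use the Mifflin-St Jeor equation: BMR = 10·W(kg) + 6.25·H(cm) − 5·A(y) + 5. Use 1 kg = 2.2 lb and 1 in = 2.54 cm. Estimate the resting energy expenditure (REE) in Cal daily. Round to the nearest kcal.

Convert to metric: weight = 195 ÷ 2.2 = 88.6364 kg; height = (4×12 + 8) × 2.54 = 56 × 2.54 = 142.24 cm.
Mifflin-St Jeor (male): BMR = 10(88.6364) + 6.25(142.24) − 5(63) + 5 = 886.3636 + 889 − 315 + 5 = 1465.3636 kcal/day.

1465 Cal daily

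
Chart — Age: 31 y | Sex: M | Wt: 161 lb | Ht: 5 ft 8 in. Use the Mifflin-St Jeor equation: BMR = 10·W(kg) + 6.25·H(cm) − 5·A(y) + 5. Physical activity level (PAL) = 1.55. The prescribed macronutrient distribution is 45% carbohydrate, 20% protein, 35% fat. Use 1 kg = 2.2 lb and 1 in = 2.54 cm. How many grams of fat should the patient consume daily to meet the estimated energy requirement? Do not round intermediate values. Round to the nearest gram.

Convert to metric: weight = 161 ÷ 2.2 = 73.1818 kg; height = (5×12 + 8) × 2.54 = 68 × 2.54 = 172.72 cm.
Mifflin-St Jeor (male): BMR = 10(73.1818) + 6.25(172.72) − 5(31) + 5 = 731.8182 + 1079.5 − 155 + 5 = 1661.3182 kcal/day.
TEE = 1661.3182 × 1.55 = 2575.0432 kcal/day.
Fat energy = 35% × 2575.0432 = 901.2651 kcal.
Fat = 901.2651 ÷ 9 kcal/g = 100.1406 g.

100 g/day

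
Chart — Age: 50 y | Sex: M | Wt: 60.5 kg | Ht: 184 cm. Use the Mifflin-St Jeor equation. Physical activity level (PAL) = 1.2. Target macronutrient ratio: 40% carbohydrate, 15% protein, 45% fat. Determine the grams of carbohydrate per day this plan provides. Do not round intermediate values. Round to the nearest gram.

Mifflin-St Jeor (male): BMR = 10(60.5) + 6.25(184) − 5(50) + 5 = 605 + 1150 − 250 + 5 = 1510 kcal/day.
TEE = 1510 × 1.2 = 1812 kcal/day.
Carbohydrate energy = 40% × 1812 = 724.8 kcal.
Carbohydrate = 724.8 ÷ 4 kcal/g = 181.2 g.

181 g/day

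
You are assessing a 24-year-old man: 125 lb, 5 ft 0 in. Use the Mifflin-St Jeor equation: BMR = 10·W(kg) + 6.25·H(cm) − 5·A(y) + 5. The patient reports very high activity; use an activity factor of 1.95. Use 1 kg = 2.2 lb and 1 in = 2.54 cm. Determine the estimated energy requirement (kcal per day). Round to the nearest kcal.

2741 kcal per day

Convert to metric: weight = 125 ÷ 2.2 = 56.8182 kg; height = (5×12 + 0) × 2.54 = 60 × 2.54 = 152.4 cm.
Mifflin-St Jeor (male): BMR = 10(56.8182) + 6.25(152.4) − 5(24) + 5 = 568.1818 + 952.5 − 120 + 5 = 1405.6818 kcal/day.
TEE = BMR × activity factor = 1405.6818 × 1.95 = 2741.0795 kcal/day.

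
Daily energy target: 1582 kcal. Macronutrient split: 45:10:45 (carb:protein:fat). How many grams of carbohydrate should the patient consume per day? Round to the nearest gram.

178 g/day

Carbohydrate energy = 45% × 1582 = 711.9 kcal.
At 4 kcal/g: 711.9 ÷ 4 = 177.975 g.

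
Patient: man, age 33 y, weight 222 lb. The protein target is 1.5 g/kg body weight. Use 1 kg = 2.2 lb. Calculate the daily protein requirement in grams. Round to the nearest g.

151 g/day

Weight in kg = 222 ÷ 2.2 = 100.9091 kg.
Protein = 1.5 g/kg × 100.9091 kg = 151.3636 g/day.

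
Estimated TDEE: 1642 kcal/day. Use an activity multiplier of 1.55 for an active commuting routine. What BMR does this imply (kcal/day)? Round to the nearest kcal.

1059 kcal/day

BMR = TEE ÷ activity factor = 1642 ÷ 1.55 = 1059.3548 kcal/day.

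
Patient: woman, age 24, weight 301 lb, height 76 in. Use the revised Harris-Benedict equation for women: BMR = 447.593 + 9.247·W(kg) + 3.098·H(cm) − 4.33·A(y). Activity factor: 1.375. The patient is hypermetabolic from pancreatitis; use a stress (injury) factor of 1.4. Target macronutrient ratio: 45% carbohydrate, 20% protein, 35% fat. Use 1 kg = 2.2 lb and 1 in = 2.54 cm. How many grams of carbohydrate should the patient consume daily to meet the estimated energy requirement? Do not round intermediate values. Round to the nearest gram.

Convert to metric: weight = 301 ÷ 2.2 = 136.8182 kg; height = 76 × 2.54 = 193.04 cm.
Harris-Benedict: BMR = 447.593 + 9.247(136.8182) + 3.098(193.04) − 4.33(24) = 2206.8686 kcal/day.
TEE = 2206.8686 × 1.375 = 3034.4444 kcal/day.
With stress factor 1.4: 3034.4444 × 1.4 = 4248.2221 kcal/day.
Carbohydrate energy = 45% × 4248.2221 = 1911.7 kcal.
Carbohydrate = 1911.7 ÷ 4 kcal/g = 477.925 g.

478 g/day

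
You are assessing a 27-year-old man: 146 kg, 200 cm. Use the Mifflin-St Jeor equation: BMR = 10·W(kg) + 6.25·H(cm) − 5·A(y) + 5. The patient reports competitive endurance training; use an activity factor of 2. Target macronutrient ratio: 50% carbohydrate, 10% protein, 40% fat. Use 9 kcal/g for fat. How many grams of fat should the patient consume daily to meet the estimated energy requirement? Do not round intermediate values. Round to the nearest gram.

Mifflin-St Jeor (male): BMR = 10(146) + 6.25(200) − 5(27) + 5 = 1460 + 1250 − 135 + 5 = 2580 kcal/day.
TEE = 2580 × 2 = 5160 kcal/day.
Fat energy = 40% × 5160 = 2064 kcal.
Fat = 2064 ÷ 9 kcal/g = 229.3333 g.

229 g/day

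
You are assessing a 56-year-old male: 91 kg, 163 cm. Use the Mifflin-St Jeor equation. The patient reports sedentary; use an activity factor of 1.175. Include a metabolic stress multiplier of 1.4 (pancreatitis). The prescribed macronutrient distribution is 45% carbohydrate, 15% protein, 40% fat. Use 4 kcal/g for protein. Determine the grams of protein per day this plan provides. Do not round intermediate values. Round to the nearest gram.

102 g/day

Mifflin-St Jeor (male): BMR = 10(91) + 6.25(163) − 5(56) + 5 = 910 + 1018.75 − 280 + 5 = 1653.75 kcal/day.
TEE = 1653.75 × 1.175 = 1943.1563 kcal/day.
With stress factor 1.4: 1943.1563 × 1.4 = 2720.4188 kcal/day.
Protein energy = 15% × 2720.4188 = 408.0628 kcal.
Protein = 408.0628 ÷ 4 kcal/g = 102.0157 g.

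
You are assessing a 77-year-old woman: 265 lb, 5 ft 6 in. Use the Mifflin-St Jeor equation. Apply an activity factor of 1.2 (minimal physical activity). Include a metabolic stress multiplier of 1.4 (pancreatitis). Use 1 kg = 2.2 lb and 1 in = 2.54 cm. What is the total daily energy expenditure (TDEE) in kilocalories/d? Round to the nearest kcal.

Convert to metric: weight = 265 ÷ 2.2 = 120.4545 kg; height = (5×12 + 6) × 2.54 = 66 × 2.54 = 167.64 cm.
Mifflin-St Jeor (female): BMR = 10(120.4545) + 6.25(167.64) − 5(77) − 161 = 1204.5455 + 1047.75 − 385 − 161 = 1706.2955 kcal/day.
TEE = BMR × activity factor = 1706.2955 × 1.2 = 2047.5545 kcal/day.
Apply stress factor: 2047.5545 × 1.4 = 2866.5764 kcal/day.

2867 kilocalories/d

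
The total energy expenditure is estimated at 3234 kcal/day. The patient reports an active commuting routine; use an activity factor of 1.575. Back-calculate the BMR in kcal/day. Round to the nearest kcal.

2053 kcal/day

BMR = TEE ÷ activity factor = 3234 ÷ 1.575 = 2053.3333 kcal/day.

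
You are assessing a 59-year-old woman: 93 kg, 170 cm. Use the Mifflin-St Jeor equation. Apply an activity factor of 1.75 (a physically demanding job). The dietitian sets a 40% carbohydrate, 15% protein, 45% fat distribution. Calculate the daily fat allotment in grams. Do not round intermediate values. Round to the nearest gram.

Mifflin-St Jeor (female): BMR = 10(93) + 6.25(170) − 5(59) − 161 = 930 + 1062.5 − 295 − 161 = 1536.5 kcal/day.
TEE = 1536.5 × 1.75 = 2688.875 kcal/day.
Fat energy = 45% × 2688.875 = 1209.9938 kcal.
Fat = 1209.9938 ÷ 9 kcal/g = 134.4438 g.

134 g/day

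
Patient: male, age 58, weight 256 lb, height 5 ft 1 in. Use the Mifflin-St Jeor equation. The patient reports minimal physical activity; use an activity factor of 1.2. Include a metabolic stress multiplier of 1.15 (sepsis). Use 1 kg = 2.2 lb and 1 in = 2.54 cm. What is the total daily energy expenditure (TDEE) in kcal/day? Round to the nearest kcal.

Convert to metric: weight = 256 ÷ 2.2 = 116.3636 kg; height = (5×12 + 1) × 2.54 = 61 × 2.54 = 154.94 cm.
Mifflin-St Jeor (male): BMR = 10(116.3636) + 6.25(154.94) − 5(58) + 5 = 1163.6364 + 968.375 − 290 + 5 = 1847.0114 kcal/day.
TEE = BMR × activity factor = 1847.0114 × 1.2 = 2216.4136 kcal/day.
Apply stress factor: 2216.4136 × 1.15 = 2548.8757 kcal/day.

2549 kcal/day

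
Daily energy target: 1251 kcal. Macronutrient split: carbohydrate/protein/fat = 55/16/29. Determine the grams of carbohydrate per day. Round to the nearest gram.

Carbohydrate energy = 55% × 1251 = 688.05 kcal.
At 4 kcal/g: 688.05 ÷ 4 = 172.0125 g.

172 g/day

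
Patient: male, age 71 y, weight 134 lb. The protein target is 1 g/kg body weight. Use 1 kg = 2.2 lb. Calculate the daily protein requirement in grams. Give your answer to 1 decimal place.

60.9 g/day

Weight in kg = 134 ÷ 2.2 = 60.9091 kg.
Protein = 1 g/kg × 60.9091 kg = 60.9091 g/day.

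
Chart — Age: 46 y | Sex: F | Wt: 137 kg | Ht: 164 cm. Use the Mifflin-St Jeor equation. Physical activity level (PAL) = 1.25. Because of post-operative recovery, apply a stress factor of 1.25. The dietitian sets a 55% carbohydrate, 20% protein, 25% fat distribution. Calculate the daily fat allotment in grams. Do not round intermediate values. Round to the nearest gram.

87 g/day

Mifflin-St Jeor (female): BMR = 10(137) + 6.25(164) − 5(46) − 161 = 1370 + 1025 − 230 − 161 = 2004 kcal/day.
TEE = 2004 × 1.25 = 2505 kcal/day.
With stress factor 1.25: 2505 × 1.25 = 3131.25 kcal/day.
Fat energy = 25% × 3131.25 = 782.8125 kcal.
Fat = 782.8125 ÷ 9 kcal/g = 86.9792 g.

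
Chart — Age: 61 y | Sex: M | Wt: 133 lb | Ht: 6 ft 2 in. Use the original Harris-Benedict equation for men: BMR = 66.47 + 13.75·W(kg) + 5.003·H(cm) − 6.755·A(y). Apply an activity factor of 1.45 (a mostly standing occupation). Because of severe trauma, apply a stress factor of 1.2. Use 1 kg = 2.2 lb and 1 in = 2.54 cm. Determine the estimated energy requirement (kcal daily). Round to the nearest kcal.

Convert to metric: weight = 133 ÷ 2.2 = 60.4545 kg; height = (6×12 + 2) × 2.54 = 74 × 2.54 = 187.96 cm.
Harris-Benedict: BMR = 66.47 + 13.75(60.4545) + 5.003(187.96) − 6.755(61) = 1426.0289 kcal/day.
TEE = BMR × activity factor = 1426.0289 × 1.45 = 2067.7419 kcal/day.
Apply stress factor: 2067.7419 × 1.2 = 2481.2903 kcal/day.

2481 kcal daily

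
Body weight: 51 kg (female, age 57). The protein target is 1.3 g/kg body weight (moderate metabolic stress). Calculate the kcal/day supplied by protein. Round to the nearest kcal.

265 kcal/day

Protein = 1.3 g/kg × 51 kg = 66.3 g/day.
Protein energy = 66.3 g × 4 kcal/g = 265.2 kcal/day.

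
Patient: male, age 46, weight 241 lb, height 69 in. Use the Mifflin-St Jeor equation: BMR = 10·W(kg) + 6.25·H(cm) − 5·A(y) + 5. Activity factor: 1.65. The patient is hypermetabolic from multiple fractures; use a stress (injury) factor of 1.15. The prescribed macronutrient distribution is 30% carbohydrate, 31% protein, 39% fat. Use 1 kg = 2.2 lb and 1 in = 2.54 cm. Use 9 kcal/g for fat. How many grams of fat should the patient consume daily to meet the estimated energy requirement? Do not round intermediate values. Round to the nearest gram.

Convert to metric: weight = 241 ÷ 2.2 = 109.5455 kg; height = 69 × 2.54 = 175.26 cm.
Mifflin-St Jeor (male): BMR = 10(109.5455) + 6.25(175.26) − 5(46) + 5 = 1095.4545 + 1095.375 − 230 + 5 = 1965.8295 kcal/day.
TEE = 1965.8295 × 1.65 = 3243.6187 kcal/day.
With stress factor 1.15: 3243.6187 × 1.15 = 3730.1616 kcal/day.
Fat energy = 39% × 3730.1616 = 1454.763 kcal.
Fat = 1454.763 ÷ 9 kcal/g = 161.6403 g.

162 g/day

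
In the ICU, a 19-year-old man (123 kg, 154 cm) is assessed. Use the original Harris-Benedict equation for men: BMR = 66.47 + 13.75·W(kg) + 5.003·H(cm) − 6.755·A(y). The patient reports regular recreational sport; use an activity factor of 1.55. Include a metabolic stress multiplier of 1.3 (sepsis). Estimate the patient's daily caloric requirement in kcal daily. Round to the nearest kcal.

Harris-Benedict: BMR = 66.47 + 13.75(123) + 5.003(154) − 6.755(19) = 2399.837 kcal/day.
TEE = BMR × activity factor = 2399.837 × 1.55 = 3719.7474 kcal/day.
Apply stress factor: 3719.7474 × 1.3 = 4835.6716 kcal/day.

4836 kcal daily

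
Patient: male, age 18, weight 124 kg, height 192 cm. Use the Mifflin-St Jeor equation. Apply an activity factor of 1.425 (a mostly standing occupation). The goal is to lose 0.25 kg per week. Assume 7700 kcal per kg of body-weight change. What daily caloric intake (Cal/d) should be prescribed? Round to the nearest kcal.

3081 Cal/d

Mifflin-St Jeor (male): BMR = 10(124) + 6.25(192) − 5(18) + 5 = 1240 + 1200 − 90 + 5 = 2355 kcal/day.
TEE = 2355 × 1.425 = 3355.875 kcal/day.
Required daily deficit = 0.25 × 7700 ÷ 7 = 275 kcal/day.
Target intake = 3355.875 − 275 = 3080.875 kcal/day.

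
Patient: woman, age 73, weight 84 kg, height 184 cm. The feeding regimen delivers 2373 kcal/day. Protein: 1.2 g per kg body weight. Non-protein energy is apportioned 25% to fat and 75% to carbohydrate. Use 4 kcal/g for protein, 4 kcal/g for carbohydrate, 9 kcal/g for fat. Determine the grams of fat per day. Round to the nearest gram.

55 g/day

Protein = 1.2 × 84 = 100.8 g → 100.8 × 4 = 403.2 kcal.
Non-protein calories = 2373 − 403.2 = 1969.8 kcal.
Fat: 25% × 1969.8 = 492.45 kcal; carbohydrate: 1477.35 kcal.
Fat: 492.45 kcal ÷ 9 kcal/g = 54.7167 g.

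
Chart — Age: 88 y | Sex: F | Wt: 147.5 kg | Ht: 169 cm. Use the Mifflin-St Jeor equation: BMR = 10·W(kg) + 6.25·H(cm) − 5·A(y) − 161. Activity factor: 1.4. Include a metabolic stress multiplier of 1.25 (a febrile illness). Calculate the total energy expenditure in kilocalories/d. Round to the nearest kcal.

Mifflin-St Jeor (female): BMR = 10(147.5) + 6.25(169) − 5(88) − 161 = 1475 + 1056.25 − 440 − 161 = 1930.25 kcal/day.
TEE = BMR × activity factor = 1930.25 × 1.4 = 2702.35 kcal/day.
Apply stress factor: 2702.35 × 1.25 = 3377.9375 kcal/day.

3378 kilocalories/d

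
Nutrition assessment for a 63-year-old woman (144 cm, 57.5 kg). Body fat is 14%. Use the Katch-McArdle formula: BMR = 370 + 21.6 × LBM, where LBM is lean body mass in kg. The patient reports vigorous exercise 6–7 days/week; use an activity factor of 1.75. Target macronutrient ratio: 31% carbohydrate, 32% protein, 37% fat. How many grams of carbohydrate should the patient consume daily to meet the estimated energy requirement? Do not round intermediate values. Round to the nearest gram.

LBM = 57.5 × (1 − 0.14) = 49.45 kg. Katch-McArdle: BMR = 370 + 21.6 × 49.45 = 1438.12 kcal/day.
TEE = 1438.12 × 1.75 = 2516.71 kcal/day.
Carbohydrate energy = 31% × 2516.71 = 780.1801 kcal.
Carbohydrate = 780.1801 ÷ 4 kcal/g = 195.045 g.

195 g/day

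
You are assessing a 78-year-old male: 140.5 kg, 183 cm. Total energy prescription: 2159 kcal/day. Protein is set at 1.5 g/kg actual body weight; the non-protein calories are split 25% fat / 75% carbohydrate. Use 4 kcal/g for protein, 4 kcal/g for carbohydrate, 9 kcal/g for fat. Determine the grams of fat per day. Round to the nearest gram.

Protein = 1.5 × 140.5 = 210.75 g → 210.75 × 4 = 843 kcal.
Non-protein calories = 2159 − 843 = 1316 kcal.
Fat: 25% × 1316 = 329 kcal; carbohydrate: 987 kcal.
Fat: 329 kcal ÷ 9 kcal/g = 36.5556 g.

37 g/day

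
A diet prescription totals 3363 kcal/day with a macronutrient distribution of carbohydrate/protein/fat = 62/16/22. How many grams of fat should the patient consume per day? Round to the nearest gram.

Fat energy = 22% × 3363 = 739.86 kcal.
At 9 kcal/g: 739.86 ÷ 9 = 82.2067 g.

82 g/day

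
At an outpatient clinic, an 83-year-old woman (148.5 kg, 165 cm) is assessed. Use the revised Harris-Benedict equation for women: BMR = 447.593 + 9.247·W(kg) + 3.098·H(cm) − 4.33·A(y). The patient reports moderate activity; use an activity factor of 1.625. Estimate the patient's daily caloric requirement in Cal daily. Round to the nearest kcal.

Harris-Benedict: BMR = 447.593 + 9.247(148.5) + 3.098(165) − 4.33(83) = 1972.5525 kcal/day.
TEE = BMR × activity factor = 1972.5525 × 1.625 = 3205.3978 kcal/day.

3205 Cal daily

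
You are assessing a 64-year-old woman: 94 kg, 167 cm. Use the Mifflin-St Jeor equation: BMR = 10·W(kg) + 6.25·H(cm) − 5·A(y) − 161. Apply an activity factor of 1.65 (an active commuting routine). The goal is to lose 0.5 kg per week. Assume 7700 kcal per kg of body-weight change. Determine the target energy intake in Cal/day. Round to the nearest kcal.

Mifflin-St Jeor (female): BMR = 10(94) + 6.25(167) − 5(64) − 161 = 940 + 1043.75 − 320 − 161 = 1502.75 kcal/day.
TEE = 1502.75 × 1.65 = 2479.5375 kcal/day.
Required daily deficit = 0.5 × 7700 ÷ 7 = 550 kcal/day.
Target intake = 2479.5375 − 550 = 1929.5375 kcal/day.

1930 Cal/day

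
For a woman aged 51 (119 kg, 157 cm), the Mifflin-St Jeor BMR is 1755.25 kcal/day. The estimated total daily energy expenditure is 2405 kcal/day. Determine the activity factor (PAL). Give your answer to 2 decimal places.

Activity factor = TEE ÷ BMR = 2405 ÷ 1755.25 = 1.37.

1.37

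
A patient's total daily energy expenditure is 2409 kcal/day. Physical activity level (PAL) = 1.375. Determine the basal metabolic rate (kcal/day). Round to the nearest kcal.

1752 kcal/day

BMR = TEE ÷ activity factor = 2409 ÷ 1.375 = 1752 kcal/day.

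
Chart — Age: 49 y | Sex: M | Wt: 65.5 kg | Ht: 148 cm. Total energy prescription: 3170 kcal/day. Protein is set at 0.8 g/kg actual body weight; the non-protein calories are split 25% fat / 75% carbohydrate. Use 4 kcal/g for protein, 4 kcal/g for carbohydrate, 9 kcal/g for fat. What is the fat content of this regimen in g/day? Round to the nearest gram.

Protein = 0.8 × 65.5 = 52.4 g → 52.4 × 4 = 209.6 kcal.
Non-protein calories = 3170 − 209.6 = 2960.4 kcal.
Fat: 25% × 2960.4 = 740.1 kcal; carbohydrate: 2220.3 kcal.
Fat: 740.1 kcal ÷ 9 kcal/g = 82.2333 g.

82 g/day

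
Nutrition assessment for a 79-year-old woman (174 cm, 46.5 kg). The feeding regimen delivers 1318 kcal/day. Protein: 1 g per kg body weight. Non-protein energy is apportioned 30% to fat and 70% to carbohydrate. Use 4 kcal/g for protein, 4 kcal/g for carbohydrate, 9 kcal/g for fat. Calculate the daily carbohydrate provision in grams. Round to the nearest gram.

Protein = 1 × 46.5 = 46.5 g → 46.5 × 4 = 186 kcal.
Non-protein calories = 1318 − 186 = 1132 kcal.
Fat: 30% × 1132 = 339.6 kcal; carbohydrate: 792.4 kcal.
Carbohydrate: 792.4 kcal ÷ 4 kcal/g = 198.1 g.

198 g/day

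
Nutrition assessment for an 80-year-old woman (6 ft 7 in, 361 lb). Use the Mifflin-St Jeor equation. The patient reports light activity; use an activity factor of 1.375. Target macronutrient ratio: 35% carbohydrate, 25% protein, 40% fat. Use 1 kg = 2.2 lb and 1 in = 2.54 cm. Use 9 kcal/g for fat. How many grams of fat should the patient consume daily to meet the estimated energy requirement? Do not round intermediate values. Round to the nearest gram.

143 g/day

Convert to metric: weight = 361 ÷ 2.2 = 164.0909 kg; height = (6×12 + 7) × 2.54 = 79 × 2.54 = 200.66 cm.
Mifflin-St Jeor (female): BMR = 10(164.0909) + 6.25(200.66) − 5(80) − 161 = 1640.9091 + 1254.125 − 400 − 161 = 2334.0341 kcal/day.
TEE = 2334.0341 × 1.375 = 3209.2969 kcal/day.
Fat energy = 40% × 3209.2969 = 1283.7188 kcal.
Fat = 1283.7188 ÷ 9 kcal/g = 142.6354 g.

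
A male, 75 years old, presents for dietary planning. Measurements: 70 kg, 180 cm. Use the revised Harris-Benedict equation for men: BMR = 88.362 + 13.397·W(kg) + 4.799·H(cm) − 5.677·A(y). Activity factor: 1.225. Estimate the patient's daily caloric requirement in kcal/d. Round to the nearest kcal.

1794 kcal/d

Harris-Benedict: BMR = 88.362 + 13.397(70) + 4.799(180) − 5.677(75) = 1464.197 kcal/day.
TEE = BMR × activity factor = 1464.197 × 1.225 = 1793.6413 kcal/day.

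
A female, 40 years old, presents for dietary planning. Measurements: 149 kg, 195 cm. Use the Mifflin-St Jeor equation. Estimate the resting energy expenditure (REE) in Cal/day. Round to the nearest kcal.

Mifflin-St Jeor (female): BMR = 10(149) + 6.25(195) − 5(40) − 161 = 1490 + 1218.75 − 200 − 161 = 2347.75 kcal/day.

2348 Cal/day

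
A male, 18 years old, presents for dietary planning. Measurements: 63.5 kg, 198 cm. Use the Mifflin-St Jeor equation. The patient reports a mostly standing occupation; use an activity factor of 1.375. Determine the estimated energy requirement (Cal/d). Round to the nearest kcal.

Mifflin-St Jeor (male): BMR = 10(63.5) + 6.25(198) − 5(18) + 5 = 635 + 1237.5 − 90 + 5 = 1787.5 kcal/day.
TEE = BMR × activity factor = 1787.5 × 1.375 = 2457.8125 kcal/day.

2458 Cal/d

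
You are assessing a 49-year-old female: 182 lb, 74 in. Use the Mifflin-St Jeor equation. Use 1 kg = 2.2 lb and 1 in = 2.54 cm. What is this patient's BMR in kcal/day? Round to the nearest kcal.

1596 kcal/day

Convert to metric: weight = 182 ÷ 2.2 = 82.7273 kg; height = 74 × 2.54 = 187.96 cm.
Mifflin-St Jeor (female): BMR = 10(82.7273) + 6.25(187.96) − 5(49) − 161 = 827.2727 + 1174.75 − 245 − 161 = 1596.0227 kcal/day.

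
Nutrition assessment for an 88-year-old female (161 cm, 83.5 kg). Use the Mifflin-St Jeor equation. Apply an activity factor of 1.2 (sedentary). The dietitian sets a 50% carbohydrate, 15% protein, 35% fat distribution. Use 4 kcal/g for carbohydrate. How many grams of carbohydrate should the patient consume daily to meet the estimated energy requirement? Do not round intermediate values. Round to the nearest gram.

186 g/day

Mifflin-St Jeor (female): BMR = 10(83.5) + 6.25(161) − 5(88) − 161 = 835 + 1006.25 − 440 − 161 = 1240.25 kcal/day.
TEE = 1240.25 × 1.2 = 1488.3 kcal/day.
Carbohydrate energy = 50% × 1488.3 = 744.15 kcal.
Carbohydrate = 744.15 ÷ 4 kcal/g = 186.0375 g.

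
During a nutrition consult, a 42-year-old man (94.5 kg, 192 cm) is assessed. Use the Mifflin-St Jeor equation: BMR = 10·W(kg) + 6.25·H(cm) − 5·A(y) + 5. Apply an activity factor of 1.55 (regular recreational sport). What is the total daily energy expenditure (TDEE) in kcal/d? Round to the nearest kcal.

Mifflin-St Jeor (male): BMR = 10(94.5) + 6.25(192) − 5(42) + 5 = 945 + 1200 − 210 + 5 = 1940 kcal/day.
TEE = BMR × activity factor = 1940 × 1.55 = 3007 kcal/day.

3007 kcal/d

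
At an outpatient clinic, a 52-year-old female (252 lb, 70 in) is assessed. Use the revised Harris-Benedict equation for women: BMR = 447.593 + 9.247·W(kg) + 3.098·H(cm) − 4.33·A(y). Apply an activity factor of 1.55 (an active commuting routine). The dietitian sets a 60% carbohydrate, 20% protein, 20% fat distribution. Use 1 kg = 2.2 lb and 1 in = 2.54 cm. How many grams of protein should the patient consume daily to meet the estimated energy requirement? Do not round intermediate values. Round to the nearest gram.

142 g/day

Convert to metric: weight = 252 ÷ 2.2 = 114.5455 kg; height = 70 × 2.54 = 177.8 cm.
Harris-Benedict: BMR = 447.593 + 9.247(114.5455) + 3.098(177.8) − 4.33(52) = 1832.4592 kcal/day.
TEE = 1832.4592 × 1.55 = 2840.3118 kcal/day.
Protein energy = 20% × 2840.3118 = 568.0624 kcal.
Protein = 568.0624 ÷ 4 kcal/g = 142.0156 g.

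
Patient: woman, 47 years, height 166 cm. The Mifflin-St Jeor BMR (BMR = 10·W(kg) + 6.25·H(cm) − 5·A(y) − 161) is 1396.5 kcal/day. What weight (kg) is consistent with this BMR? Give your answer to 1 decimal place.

75.5 kg

1396.5 = 10·W + 6.25(166) − 5(47) − 161
10·W = 1396.5 − 641.5 = 755, so W = 75.5 kg.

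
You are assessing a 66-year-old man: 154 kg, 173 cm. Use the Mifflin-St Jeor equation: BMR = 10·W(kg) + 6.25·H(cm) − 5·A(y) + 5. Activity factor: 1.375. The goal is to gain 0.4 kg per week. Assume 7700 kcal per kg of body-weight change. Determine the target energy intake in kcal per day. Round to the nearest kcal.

Mifflin-St Jeor (male): BMR = 10(154) + 6.25(173) − 5(66) + 5 = 1540 + 1081.25 − 330 + 5 = 2296.25 kcal/day.
TEE = 2296.25 × 1.375 = 3157.3438 kcal/day.
Required daily surplus = 0.4 × 7700 ÷ 7 = 440 kcal/day.
Target intake = 3157.3438 + 440 = 3597.3438 kcal/day.

3597 kcal per day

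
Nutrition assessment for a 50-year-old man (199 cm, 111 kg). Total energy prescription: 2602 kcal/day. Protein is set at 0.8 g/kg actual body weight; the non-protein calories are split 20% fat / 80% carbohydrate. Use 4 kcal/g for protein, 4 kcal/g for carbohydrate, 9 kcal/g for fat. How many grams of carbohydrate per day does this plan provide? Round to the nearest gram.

449 g/day

Protein = 0.8 × 111 = 88.8 g → 88.8 × 4 = 355.2 kcal.
Non-protein calories = 2602 − 355.2 = 2246.8 kcal.
Fat: 20% × 2246.8 = 449.36 kcal; carbohydrate: 1797.44 kcal.
Carbohydrate: 1797.44 kcal ÷ 4 kcal/g = 449.36 g.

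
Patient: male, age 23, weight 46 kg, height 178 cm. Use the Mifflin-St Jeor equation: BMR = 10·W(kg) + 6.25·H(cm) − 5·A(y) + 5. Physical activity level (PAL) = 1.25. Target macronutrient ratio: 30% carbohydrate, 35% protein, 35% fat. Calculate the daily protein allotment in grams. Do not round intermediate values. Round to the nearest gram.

Mifflin-St Jeor (male): BMR = 10(46) + 6.25(178) − 5(23) + 5 = 460 + 1112.5 − 115 + 5 = 1462.5 kcal/day.
TEE = 1462.5 × 1.25 = 1828.125 kcal/day.
Protein energy = 35% × 1828.125 = 639.8438 kcal.
Protein = 639.8438 ÷ 4 kcal/g = 159.9609 g.

160 g/day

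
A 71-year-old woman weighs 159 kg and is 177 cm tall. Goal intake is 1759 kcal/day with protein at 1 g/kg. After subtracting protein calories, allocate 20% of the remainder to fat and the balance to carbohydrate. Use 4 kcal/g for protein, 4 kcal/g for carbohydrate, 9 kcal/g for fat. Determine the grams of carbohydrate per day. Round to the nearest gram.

225 g/day

Protein = 1 × 159 = 159 g → 159 × 4 = 636 kcal.
Non-protein calories = 1759 − 636 = 1123 kcal.
Fat: 20% × 1123 = 224.6 kcal; carbohydrate: 898.4 kcal.
Carbohydrate: 898.4 kcal ÷ 4 kcal/g = 224.6 g.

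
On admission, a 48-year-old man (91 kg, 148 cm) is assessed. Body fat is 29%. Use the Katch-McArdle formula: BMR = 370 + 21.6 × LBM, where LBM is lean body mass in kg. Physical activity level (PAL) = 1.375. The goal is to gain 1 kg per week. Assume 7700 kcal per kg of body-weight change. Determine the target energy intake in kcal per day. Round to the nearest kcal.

3528 kcal per day

LBM = 91 × (1 − 0.29) = 64.61 kg. Katch-McArdle: BMR = 370 + 21.6 × 64.61 = 1765.576 kcal/day.
TEE = 1765.576 × 1.375 = 2427.667 kcal/day.
Required daily surplus = 1 × 7700 ÷ 7 = 1100 kcal/day.
Target intake = 2427.667 + 1100 = 3527.667 kcal/day.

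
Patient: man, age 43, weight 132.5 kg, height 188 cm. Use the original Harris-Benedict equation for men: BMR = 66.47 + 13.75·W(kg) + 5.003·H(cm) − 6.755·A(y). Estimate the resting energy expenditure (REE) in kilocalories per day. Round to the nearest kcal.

Harris-Benedict: BMR = 66.47 + 13.75(132.5) + 5.003(188) − 6.755(43) = 2538.444 kcal/day.

2538 kilocalories per day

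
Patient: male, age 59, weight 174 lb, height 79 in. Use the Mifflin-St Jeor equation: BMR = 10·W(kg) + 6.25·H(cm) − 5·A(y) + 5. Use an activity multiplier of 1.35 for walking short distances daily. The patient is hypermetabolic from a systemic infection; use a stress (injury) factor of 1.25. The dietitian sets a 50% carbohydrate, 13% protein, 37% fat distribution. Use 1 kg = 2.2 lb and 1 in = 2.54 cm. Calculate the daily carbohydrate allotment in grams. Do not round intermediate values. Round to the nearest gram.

370 g/day

Convert to metric: weight = 174 ÷ 2.2 = 79.0909 kg; height = 79 × 2.54 = 200.66 cm.
Mifflin-St Jeor (male): BMR = 10(79.0909) + 6.25(200.66) − 5(59) + 5 = 790.9091 + 1254.125 − 295 + 5 = 1755.0341 kcal/day.
TEE = 1755.0341 × 1.35 = 2369.296 kcal/day.
With stress factor 1.25: 2369.296 × 1.25 = 2961.62 kcal/day.
Carbohydrate energy = 50% × 2961.62 = 1480.81 kcal.
Carbohydrate = 1480.81 ÷ 4 kcal/g = 370.2025 g.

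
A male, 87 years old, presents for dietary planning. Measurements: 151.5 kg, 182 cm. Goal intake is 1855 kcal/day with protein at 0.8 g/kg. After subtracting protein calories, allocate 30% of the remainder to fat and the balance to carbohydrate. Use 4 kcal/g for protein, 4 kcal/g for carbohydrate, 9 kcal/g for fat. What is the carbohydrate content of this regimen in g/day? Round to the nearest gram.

240 g/day

Protein = 0.8 × 151.5 = 121.2 g → 121.2 × 4 = 484.8 kcal.
Non-protein calories = 1855 − 484.8 = 1370.2 kcal.
Fat: 30% × 1370.2 = 411.06 kcal; carbohydrate: 959.14 kcal.
Carbohydrate: 959.14 kcal ÷ 4 kcal/g = 239.785 g.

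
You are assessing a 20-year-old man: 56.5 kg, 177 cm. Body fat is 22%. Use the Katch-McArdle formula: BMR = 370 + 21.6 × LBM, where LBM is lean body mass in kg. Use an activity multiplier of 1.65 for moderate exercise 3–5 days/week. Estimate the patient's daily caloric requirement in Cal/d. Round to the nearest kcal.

2181 Cal/d

LBM = 56.5 × (1 − 0.22) = 44.07 kg. Katch-McArdle: BMR = 370 + 21.6 × 44.07 = 1321.912 kcal/day.
TEE = BMR × activity factor = 1321.912 × 1.65 = 2181.1548 kcal/day.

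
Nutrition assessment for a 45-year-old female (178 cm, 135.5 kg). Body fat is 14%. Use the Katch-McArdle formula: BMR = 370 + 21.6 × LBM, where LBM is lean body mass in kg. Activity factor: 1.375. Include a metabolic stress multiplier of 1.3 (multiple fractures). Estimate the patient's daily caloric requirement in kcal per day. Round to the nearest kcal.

5161 kcal per day

LBM = 135.5 × (1 − 0.14) = 116.53 kg. Katch-McArdle: BMR = 370 + 21.6 × 116.53 = 2887.048 kcal/day.
TEE = BMR × activity factor = 2887.048 × 1.375 = 3969.691 kcal/day.
Apply stress factor: 3969.691 × 1.3 = 5160.5983 kcal/day.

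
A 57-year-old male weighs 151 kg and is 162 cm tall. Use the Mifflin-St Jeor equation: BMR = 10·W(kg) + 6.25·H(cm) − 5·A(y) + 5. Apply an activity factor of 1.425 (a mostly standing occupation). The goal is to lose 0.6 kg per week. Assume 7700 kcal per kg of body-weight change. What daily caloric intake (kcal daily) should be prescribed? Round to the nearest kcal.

Mifflin-St Jeor (male): BMR = 10(151) + 6.25(162) − 5(57) + 5 = 1510 + 1012.5 − 285 + 5 = 2242.5 kcal/day.
TEE = 2242.5 × 1.425 = 3195.5625 kcal/day.
Required daily deficit = 0.6 × 7700 ÷ 7 = 660 kcal/day.
Target intake = 3195.5625 − 660 = 2535.5625 kcal/day.

2536 kcal daily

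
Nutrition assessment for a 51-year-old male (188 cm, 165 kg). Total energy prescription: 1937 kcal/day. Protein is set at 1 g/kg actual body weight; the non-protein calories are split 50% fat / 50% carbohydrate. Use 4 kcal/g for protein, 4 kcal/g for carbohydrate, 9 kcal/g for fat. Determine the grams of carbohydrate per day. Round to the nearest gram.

160 g/day

Protein = 1 × 165 = 165 g → 165 × 4 = 660 kcal.
Non-protein calories = 1937 − 660 = 1277 kcal.
Fat: 50% × 1277 = 638.5 kcal; carbohydrate: 638.5 kcal.
Carbohydrate: 638.5 kcal ÷ 4 kcal/g = 159.625 g.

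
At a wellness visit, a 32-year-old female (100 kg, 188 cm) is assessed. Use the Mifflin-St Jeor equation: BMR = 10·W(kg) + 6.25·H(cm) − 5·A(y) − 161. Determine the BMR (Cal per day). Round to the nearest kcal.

1854 Cal per day

Mifflin-St Jeor (female): BMR = 10(100) + 6.25(188) − 5(32) − 161 = 1000 + 1175 − 160 − 161 = 1854 kcal/day.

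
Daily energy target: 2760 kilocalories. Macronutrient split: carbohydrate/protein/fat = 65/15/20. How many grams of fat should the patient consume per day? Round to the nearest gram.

61 g/day

Fat energy = 20% × 2760 = 552 kcal.
At 9 kcal/g: 552 ÷ 9 = 61.3333 g.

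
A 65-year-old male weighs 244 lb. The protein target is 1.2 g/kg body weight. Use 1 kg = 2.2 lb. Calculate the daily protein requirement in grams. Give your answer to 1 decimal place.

Weight in kg = 244 ÷ 2.2 = 110.9091 kg.
Protein = 1.2 g/kg × 110.9091 kg = 133.0909 g/day.

133.1 g/day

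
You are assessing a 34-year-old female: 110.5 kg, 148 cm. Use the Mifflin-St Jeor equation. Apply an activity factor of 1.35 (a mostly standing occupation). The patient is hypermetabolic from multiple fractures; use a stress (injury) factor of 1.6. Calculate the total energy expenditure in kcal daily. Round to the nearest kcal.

Mifflin-St Jeor (female): BMR = 10(110.5) + 6.25(148) − 5(34) − 161 = 1105 + 925 − 170 − 161 = 1699 kcal/day.
TEE = BMR × activity factor = 1699 × 1.35 = 2293.65 kcal/day.
Apply stress factor: 2293.65 × 1.6 = 3669.84 kcal/day.

3670 kcal daily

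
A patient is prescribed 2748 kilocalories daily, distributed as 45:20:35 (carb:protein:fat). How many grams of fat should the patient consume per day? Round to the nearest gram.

107 g/day

Fat energy = 35% × 2748 = 961.8 kcal.
At 9 kcal/g: 961.8 ÷ 9 = 106.8667 g.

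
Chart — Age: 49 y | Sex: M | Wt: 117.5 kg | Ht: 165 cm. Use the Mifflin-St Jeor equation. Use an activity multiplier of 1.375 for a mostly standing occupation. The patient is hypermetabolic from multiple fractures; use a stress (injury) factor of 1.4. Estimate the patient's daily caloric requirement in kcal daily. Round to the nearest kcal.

3785 kcal daily

Mifflin-St Jeor (male): BMR = 10(117.5) + 6.25(165) − 5(49) + 5 = 1175 + 1031.25 − 245 + 5 = 1966.25 kcal/day.
TEE = BMR × activity factor = 1966.25 × 1.375 = 2703.5938 kcal/day.
Apply stress factor: 2703.5938 × 1.4 = 3785.0313 kcal/day.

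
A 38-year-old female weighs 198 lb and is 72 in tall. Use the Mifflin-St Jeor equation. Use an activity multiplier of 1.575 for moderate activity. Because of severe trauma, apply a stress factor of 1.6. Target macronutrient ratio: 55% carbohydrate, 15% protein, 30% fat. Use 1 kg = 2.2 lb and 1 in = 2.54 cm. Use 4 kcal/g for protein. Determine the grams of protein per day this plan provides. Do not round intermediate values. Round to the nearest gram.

Convert to metric: weight = 198 ÷ 2.2 = 90 kg; height = 72 × 2.54 = 182.88 cm.
Mifflin-St Jeor (female): BMR = 10(90) + 6.25(182.88) − 5(38) − 161 = 900 + 1143 − 190 − 161 = 1692 kcal/day.
TEE = 1692 × 1.575 = 2664.9 kcal/day.
With stress factor 1.6: 2664.9 × 1.6 = 4263.84 kcal/day.
Protein energy = 15% × 4263.84 = 639.576 kcal.
Protein = 639.576 ÷ 4 kcal/g = 159.894 g.

160 g/day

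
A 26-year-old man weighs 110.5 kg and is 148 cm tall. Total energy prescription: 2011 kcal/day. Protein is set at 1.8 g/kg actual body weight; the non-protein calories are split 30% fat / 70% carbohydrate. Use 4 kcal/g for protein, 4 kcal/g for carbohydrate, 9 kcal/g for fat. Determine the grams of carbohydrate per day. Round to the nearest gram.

Protein = 1.8 × 110.5 = 198.9 g → 198.9 × 4 = 795.6 kcal.
Non-protein calories = 2011 − 795.6 = 1215.4 kcal.
Fat: 30% × 1215.4 = 364.62 kcal; carbohydrate: 850.78 kcal.
Carbohydrate: 850.78 kcal ÷ 4 kcal/g = 212.695 g.

213 g/day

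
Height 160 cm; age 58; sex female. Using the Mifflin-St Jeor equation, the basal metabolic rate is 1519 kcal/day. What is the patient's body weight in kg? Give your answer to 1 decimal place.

1519 = 10·W + 6.25(160) − 5(58) − 161
10·W = 1519 − 549 = 970, so W = 97 kg.

97.0 kg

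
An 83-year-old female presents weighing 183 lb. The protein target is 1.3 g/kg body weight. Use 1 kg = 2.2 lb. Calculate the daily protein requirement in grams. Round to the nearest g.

Weight in kg = 183 ÷ 2.2 = 83.1818 kg.
Protein = 1.3 g/kg × 83.1818 kg = 108.1364 g/day.

108 g/day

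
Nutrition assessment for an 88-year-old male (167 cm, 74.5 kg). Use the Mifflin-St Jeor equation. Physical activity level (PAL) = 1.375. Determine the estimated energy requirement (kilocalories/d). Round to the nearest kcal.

Mifflin-St Jeor (male): BMR = 10(74.5) + 6.25(167) − 5(88) + 5 = 745 + 1043.75 − 440 + 5 = 1353.75 kcal/day.
TEE = BMR × activity factor = 1353.75 × 1.375 = 1861.4063 kcal/day.

1861 kilocalories/d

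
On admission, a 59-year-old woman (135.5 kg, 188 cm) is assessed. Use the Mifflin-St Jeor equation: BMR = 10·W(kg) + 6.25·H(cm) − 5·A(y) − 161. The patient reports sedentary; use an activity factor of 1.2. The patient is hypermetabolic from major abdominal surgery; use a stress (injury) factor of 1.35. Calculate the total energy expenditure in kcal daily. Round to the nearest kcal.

3360 kcal daily

Mifflin-St Jeor (female): BMR = 10(135.5) + 6.25(188) − 5(59) − 161 = 1355 + 1175 − 295 − 161 = 2074 kcal/day.
TEE = BMR × activity factor = 2074 × 1.2 = 2488.8 kcal/day.
Apply stress factor: 2488.8 × 1.35 = 3359.88 kcal/day.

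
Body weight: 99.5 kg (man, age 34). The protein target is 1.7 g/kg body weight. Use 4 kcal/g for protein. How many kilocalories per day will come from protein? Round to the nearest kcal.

Protein = 1.7 g/kg × 99.5 kg = 169.15 g/day.
Protein energy = 169.15 g × 4 kcal/g = 676.6 kcal/day.

677 kcal/day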